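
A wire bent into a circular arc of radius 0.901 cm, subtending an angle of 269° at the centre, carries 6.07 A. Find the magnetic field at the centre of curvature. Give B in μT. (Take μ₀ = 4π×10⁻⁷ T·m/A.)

The Biot–Savart field of a circular arc at its centre is B = μ₀Iφ/(4πR), with φ = 4.695 rad.
B = (4π×10⁻⁷ × 6.07 × 4.695) / (4π × 0.00901) = 3.16×10⁻⁴ T.

B ≈ 316 μT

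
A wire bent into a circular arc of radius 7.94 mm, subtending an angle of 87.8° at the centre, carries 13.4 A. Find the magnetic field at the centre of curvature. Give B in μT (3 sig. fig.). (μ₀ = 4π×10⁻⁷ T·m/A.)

The Biot–Savart field of a circular arc at its centre is B = μ₀Iφ/(4πR), with φ = 1.532 rad.
B = (4π×10⁻⁷ × 13.4 × 1.532) / (4π × 0.00794) = 2.59×10⁻⁴ T.

B ≈ 259 μT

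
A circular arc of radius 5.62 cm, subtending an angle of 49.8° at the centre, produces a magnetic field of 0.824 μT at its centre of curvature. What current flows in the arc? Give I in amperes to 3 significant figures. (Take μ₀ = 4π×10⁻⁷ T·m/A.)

For a circular arc, B = μ₀Iφ/(4πR) with φ in radians; here φ = 0.8692 rad.
So I = 4πRB/(μ₀φ) = 4π × 0.0562 × 8.24×10⁻⁷ / (4π×10⁻⁷ × 0.8692) = 0.533 A.

I ≈ 0.533 A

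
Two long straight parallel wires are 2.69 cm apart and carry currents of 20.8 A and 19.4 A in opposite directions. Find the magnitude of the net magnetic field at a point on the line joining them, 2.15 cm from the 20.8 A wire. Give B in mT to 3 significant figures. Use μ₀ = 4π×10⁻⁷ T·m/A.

Each long wire gives B = μ₀I/(2πd). Distances are d₁ = 0.0215 m and d₂ = 0.0054 m.
B₁ = 1.93×10⁻⁴ T, B₂ = 7.19×10⁻⁴ T.
Between antiparallel currents both contributions point the same way, so they add. B = B₁ + B₂ = 1.93×10⁻⁴ + 7.19×10⁻⁴ = 9.12×10⁻⁴ T.

B ≈ 0.912 mT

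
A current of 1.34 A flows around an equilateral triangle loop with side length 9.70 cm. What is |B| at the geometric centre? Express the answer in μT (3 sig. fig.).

B ≈ 24.9 μT

Each side is a finite straight segment at perpendicular distance d = a/(2 tan(π/3)) = 0.028 m from the centre, with end-angles ±π/3.
One side contributes B₁ = (μ₀I/4πd)·2 sin(π/3) = 8.29×10⁻⁶ T.
All 3 sides add in the same direction: B = 3 × 8.29×10⁻⁶ = 2.49×10⁻⁵ T.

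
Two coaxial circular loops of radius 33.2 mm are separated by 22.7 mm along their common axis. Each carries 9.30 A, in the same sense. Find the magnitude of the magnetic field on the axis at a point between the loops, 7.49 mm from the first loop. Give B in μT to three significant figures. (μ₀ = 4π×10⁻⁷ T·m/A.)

B ≈ 296 μT

Each loop contributes B = μ₀IR²/[2(R²+z²)^(3/2)] on the axis, with z measured from that loop.
Loop 1 (z = 0.00749 m): B₁ = 1.63×10⁻⁴ T. Loop 2 (z = 0.01521 m): B₂ = 1.32×10⁻⁴ T.
The fields add: B = B₁ + B₂ = 2.96×10⁻⁴ T.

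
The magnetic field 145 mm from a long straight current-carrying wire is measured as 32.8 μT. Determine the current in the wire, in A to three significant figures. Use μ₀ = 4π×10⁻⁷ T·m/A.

I ≈ 23.8 A

For a long straight wire B = μ₀I/(2πd), so I = 2πdB/μ₀.
I = 2π × 0.145 × 3.28×10⁻⁵ / (4π×10⁻⁷) = 23.8 A.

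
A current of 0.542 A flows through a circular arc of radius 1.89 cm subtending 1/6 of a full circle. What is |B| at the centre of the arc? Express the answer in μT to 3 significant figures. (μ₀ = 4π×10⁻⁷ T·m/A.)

B ≈ 3.00 μT

The Biot–Savart field of a circular arc at its centre is B = μ₀Iφ/(4πR), with φ = 1.047 rad.
B = (4π×10⁻⁷ × 0.542 × 1.047) / (4π × 0.0189) = 3.00×10⁻⁶ T.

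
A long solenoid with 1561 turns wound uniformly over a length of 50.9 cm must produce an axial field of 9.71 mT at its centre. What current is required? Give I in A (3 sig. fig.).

I ≈ 2.52 A

Inside a long solenoid B = μ₀nI with n = 3067 m⁻¹, so I = B/(μ₀n).
I = 9.71×10⁻³ / (4π×10⁻⁷ × 3067) = 2.52 A.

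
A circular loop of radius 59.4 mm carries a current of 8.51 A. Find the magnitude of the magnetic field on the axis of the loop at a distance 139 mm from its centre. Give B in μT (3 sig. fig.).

On the axis of a circular loop, B = μ₀IR² / [2(R²+z²)^(3/2)].
R² + z² = (0.0594)² + (0.139)² = 0.02285 m², and (R²+z²)^(3/2) = 3.45×10⁻³ m³.
B = (4π×10⁻⁷ × 8.51 × 0.003528) / (2 × 3.45×10⁻³) = 5.46×10⁻⁶ T.

B ≈ 5.46 μT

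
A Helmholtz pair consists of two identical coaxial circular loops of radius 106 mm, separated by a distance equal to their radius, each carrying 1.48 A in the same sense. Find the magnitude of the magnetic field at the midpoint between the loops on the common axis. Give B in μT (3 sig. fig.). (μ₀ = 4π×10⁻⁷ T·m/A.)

B ≈ 12.6 μT

Each loop contributes B = μ₀IR²/[2(R²+z²)^(3/2)] on the axis, with z measured from that loop.
Loop 1 (z = 0.053 m): B₁ = 6.28×10⁻⁶ T. Loop 2 (z = 0.053 m): B₂ = 6.28×10⁻⁶ T.
The fields add: B = B₁ + B₂ = 1.26×10⁻⁵ T.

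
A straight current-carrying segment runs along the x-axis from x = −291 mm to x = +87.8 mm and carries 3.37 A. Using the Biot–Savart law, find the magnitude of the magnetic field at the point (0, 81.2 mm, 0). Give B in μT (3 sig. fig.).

B ≈ 7.04 μT

For a finite straight segment, B = (μ₀I/4πd)(sinθ₁ + sinθ₂), where θ₁, θ₂ are the angles from the perpendicular to each end.
The perpendicular distance is d = 0.0812 m; the end-offsets along the wire are a = 0.291 m and b = 0.0878 m.
sinθ₁ = 0.291/√(0.291²+0.0812²) = 0.9632; sinθ₂ = 0.0878/√(0.0878²+0.0812²) = 0.7342.
B = (4π×10⁻⁷ × 3.37) / (4π × 0.0812) × (0.9632 + 0.7342) = 7.04×10⁻⁶ T.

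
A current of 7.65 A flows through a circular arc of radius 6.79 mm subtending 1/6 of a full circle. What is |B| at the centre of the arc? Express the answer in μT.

The Biot–Savart field of a circular arc at its centre is B = μ₀Iφ/(4πR), with φ = 1.047 rad.
B = (4π×10⁻⁷ × 7.65 × 1.047) / (4π × 0.00679) = 1.18×10⁻⁴ T.

B ≈ 118 μT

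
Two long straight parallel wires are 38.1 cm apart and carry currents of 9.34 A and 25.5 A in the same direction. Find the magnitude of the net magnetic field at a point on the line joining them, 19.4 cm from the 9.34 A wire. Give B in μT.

B ≈ 17.6 μT

Each long wire gives B = μ₀I/(2πd). Distances are d₁ = 0.194 m and d₂ = 0.187 m.
B₁ = 9.63×10⁻⁶ T, B₂ = 2.73×10⁻⁵ T.
Between parallel currents the two contributions point in opposite directions, so they subtract. B = |B₁ − B₂| = |9.63×10⁻⁶ − 2.73×10⁻⁵| = 1.76×10⁻⁵ T.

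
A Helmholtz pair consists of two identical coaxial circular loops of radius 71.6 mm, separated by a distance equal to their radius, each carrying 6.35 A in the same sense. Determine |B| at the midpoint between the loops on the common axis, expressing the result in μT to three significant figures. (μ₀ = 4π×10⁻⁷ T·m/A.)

B ≈ 79.7 μT

Each loop contributes B = μ₀IR²/[2(R²+z²)^(3/2)] on the axis, with z measured from that loop.
Loop 1 (z = 0.0358 m): B₁ = 3.99×10⁻⁵ T. Loop 2 (z = 0.0358 m): B₂ = 3.99×10⁻⁵ T.
The fields add: B = B₁ + B₂ = 7.97×10⁻⁵ T.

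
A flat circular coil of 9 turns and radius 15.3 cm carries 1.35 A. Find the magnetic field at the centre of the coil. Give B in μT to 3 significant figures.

B ≈ 49.9 μT

For an N-turn flat coil, B = Nμ₀I/(2R) with R = 0.153 m.
B = 9 × 5.54×10⁻⁶ T = 4.99×10⁻⁵ T.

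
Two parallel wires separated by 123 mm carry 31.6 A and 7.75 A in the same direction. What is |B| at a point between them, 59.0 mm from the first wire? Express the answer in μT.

Each long wire gives B = μ₀I/(2πd). Distances are d₁ = 0.059 m and d₂ = 0.064 m.
B₁ = 1.07×10⁻⁴ T, B₂ = 2.42×10⁻⁵ T.
Between parallel currents the two contributions point in opposite directions, so they subtract. B = |B₁ − B₂| = |1.07×10⁻⁴ − 2.42×10⁻⁵| = 8.29×10⁻⁵ T.

B ≈ 82.9 μT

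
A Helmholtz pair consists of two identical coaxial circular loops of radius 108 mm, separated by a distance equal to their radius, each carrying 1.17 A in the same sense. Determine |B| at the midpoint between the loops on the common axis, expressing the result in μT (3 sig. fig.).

B ≈ 9.74 μT

Each loop contributes B = μ₀IR²/[2(R²+z²)^(3/2)] on the axis, with z measured from that loop.
Loop 1 (z = 0.054 m): B₁ = 4.87×10⁻⁶ T. Loop 2 (z = 0.054 m): B₂ = 4.87×10⁻⁶ T.
The fields add: B = B₁ + B₂ = 9.74×10⁻⁶ T.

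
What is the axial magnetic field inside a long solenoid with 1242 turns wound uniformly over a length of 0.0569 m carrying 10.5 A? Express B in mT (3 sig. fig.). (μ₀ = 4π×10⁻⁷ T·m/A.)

Inside a long solenoid, B = μ₀nI with n = 2.183×10⁴ turns/m.
B = 4π×10⁻⁷ × 2.183×10⁴ × 10.5 = 0.288 T.

B ≈ 288 mT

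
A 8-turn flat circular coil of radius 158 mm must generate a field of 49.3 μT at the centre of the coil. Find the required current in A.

I ≈ 1.55 A

For an N-turn coil, B = Nμ₀I/(2R) with R = 0.158 m, so I = 2RB/(Nμ₀) = 2 × 0.158 × 4.93×10⁻⁵ / (8 × 4π×10⁻⁷) = 1.55 A.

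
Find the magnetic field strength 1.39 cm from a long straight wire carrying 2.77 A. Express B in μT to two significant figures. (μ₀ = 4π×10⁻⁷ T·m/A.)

B ≈ 40 μT

For an infinitely long straight wire, B = μ₀I/(2πd).
B = (4π×10⁻⁷ × 2.77) / (2π × 0.0139) = 3.99×10⁻⁵ T.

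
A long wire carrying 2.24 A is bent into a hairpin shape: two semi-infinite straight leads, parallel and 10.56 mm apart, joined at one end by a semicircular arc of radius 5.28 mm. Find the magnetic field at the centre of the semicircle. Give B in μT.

The semicircular arc contributes B_arc = μ₀I·π/(4πR) = μ₀I/(4R) = 1.33×10⁻⁴ T.
Each semi-infinite lead is at perpendicular distance R = 0.00528 m from the centre, with the perpendicular foot at its near end, so it contributes μ₀I/(4πR); both point the same way, together 8.48×10⁻⁵ T.
Arc and leads all point the same direction: B = 1.33×10⁻⁴ + 8.48×10⁻⁵ = 2.18×10⁻⁴ T.

B ≈ 218 μT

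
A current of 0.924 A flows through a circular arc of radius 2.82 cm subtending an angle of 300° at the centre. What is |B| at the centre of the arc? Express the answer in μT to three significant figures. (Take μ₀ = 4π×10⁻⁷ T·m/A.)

B ≈ 17.2 μT

The Biot–Savart field of a circular arc at its centre is B = μ₀Iφ/(4πR), with φ = 5.236 rad.
B = (4π×10⁻⁷ × 0.924 × 5.236) / (4π × 0.0282) = 1.72×10⁻⁵ T.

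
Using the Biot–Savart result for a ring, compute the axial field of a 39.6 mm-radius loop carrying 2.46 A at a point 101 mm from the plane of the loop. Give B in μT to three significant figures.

On the axis of a circular loop, B = μ₀IR² / [2(R²+z²)^(3/2)].
R² + z² = (0.0396)² + (0.101)² = 0.01177 m², and (R²+z²)^(3/2) = 1.28×10⁻³ m³.
B = (4π×10⁻⁷ × 2.46 × 0.001568) / (2 × 1.28×10⁻³) = 1.90×10⁻⁶ T.

B ≈ 1.90 μT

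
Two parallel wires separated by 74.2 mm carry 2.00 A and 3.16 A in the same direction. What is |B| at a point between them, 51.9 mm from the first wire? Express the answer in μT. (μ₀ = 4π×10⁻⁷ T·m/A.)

B ≈ 20.6 μT

Each long wire gives B = μ₀I/(2πd). Distances are d₁ = 0.0519 m and d₂ = 0.0223 m.
B₁ = 7.71×10⁻⁶ T, B₂ = 2.83×10⁻⁵ T.
Between parallel currents the two contributions point in opposite directions, so they subtract. B = |B₁ − B₂| = |7.71×10⁻⁶ − 2.83×10⁻⁵| = 2.06×10⁻⁵ T.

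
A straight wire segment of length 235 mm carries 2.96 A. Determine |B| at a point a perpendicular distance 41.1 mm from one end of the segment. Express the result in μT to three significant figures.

B ≈ 7.09 μT

For a finite straight segment, B = (μ₀I/4πd)(sinθ₁ + sinθ₂), where θ₁, θ₂ are the angles from the perpendicular to each end.
The perpendicular foot is at one end, so the two end-offsets along the wire are 0 and L = 0.235 m.
sinθ₁ = 0/√(0²+0.0411²) = 0.0000; sinθ₂ = 0.235/√(0.235²+0.0411²) = 0.9850.
B = (4π×10⁻⁷ × 2.96) / (4π × 0.0411) × (0.0000 + 0.9850) = 7.09×10⁻⁶ T.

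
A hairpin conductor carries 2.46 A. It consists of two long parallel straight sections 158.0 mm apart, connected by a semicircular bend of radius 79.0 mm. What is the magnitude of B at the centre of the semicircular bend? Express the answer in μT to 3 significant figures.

B ≈ 16.0 μT

The semicircular arc contributes B_arc = μ₀I·π/(4πR) = μ₀I/(4R) = 9.78×10⁻⁶ T.
Each semi-infinite lead is at perpendicular distance R = 0.079 m from the centre, with the perpendicular foot at its near end, so it contributes μ₀I/(4πR); both point the same way, together 6.23×10⁻⁶ T.
Arc and leads all point the same direction: B = 9.78×10⁻⁶ + 6.23×10⁻⁶ = 1.60×10⁻⁵ T.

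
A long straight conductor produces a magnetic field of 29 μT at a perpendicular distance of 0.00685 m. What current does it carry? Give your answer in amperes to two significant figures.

For a long straight wire B = μ₀I/(2πd), so I = 2πdB/μ₀.
I = 2π × 0.00685 × 2.90×10⁻⁵ / (4π×10⁻⁷) = 0.993 A.

I ≈ 0.99 A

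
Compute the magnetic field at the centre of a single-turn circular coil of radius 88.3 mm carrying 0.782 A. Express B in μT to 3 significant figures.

B ≈ 5.56 μT

At the centre of a circular loop the Biot–Savart law gives B = μ₀I/(2R).
B = (4π×10⁻⁷ × 0.782) / (2 × 0.0883) = 5.56×10⁻⁶ T.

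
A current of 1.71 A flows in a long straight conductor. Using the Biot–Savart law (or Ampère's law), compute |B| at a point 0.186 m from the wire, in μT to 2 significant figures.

B ≈ 1.8 μT

For an infinitely long straight wire, B = μ₀I/(2πd).
B = (4π×10⁻⁷ × 1.71) / (2π × 0.186) = 1.84×10⁻⁶ T.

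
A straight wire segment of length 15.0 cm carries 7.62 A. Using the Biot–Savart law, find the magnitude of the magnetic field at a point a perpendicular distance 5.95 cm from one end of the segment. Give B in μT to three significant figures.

B ≈ 11.9 μT

For a finite straight segment, B = (μ₀I/4πd)(sinθ₁ + sinθ₂), where θ₁, θ₂ are the angles from the perpendicular to each end.
The perpendicular foot is at one end, so the two end-offsets along the wire are 0 and L = 0.15 m.
sinθ₁ = 0/√(0²+0.0595²) = 0.0000; sinθ₂ = 0.15/√(0.15²+0.0595²) = 0.9295.
B = (4π×10⁻⁷ × 7.62) / (4π × 0.0595) × (0.0000 + 0.9295) = 1.19×10⁻⁵ T.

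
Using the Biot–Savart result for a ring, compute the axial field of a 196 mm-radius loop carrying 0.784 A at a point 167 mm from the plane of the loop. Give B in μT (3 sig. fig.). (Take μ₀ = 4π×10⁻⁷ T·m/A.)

B ≈ 1.11 μT

On the axis of a circular loop, B = μ₀IR² / [2(R²+z²)^(3/2)].
R² + z² = (0.196)² + (0.167)² = 0.06631 m², and (R²+z²)^(3/2) = 1.71×10⁻² m³.
B = (4π×10⁻⁷ × 0.784 × 0.03842) / (2 × 1.71×10⁻²) = 1.11×10⁻⁶ T.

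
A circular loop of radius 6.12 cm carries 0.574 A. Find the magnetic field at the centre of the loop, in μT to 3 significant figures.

At the centre of a circular loop the Biot–Savart law gives B = μ₀I/(2R).
B = (4π×10⁻⁷ × 0.574) / (2 × 0.0612) = 5.89×10⁻⁶ T.

B ≈ 5.89 μT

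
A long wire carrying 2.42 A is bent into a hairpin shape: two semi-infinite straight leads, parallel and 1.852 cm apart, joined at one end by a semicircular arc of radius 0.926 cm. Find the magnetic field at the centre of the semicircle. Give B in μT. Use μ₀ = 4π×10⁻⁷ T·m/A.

The semicircular arc contributes B_arc = μ₀I·π/(4πR) = μ₀I/(4R) = 8.21×10⁻⁵ T.
Each semi-infinite lead is at perpendicular distance R = 0.00926 m from the centre, with the perpendicular foot at its near end, so it contributes μ₀I/(4πR); both point the same way, together 5.23×10⁻⁵ T.
Arc and leads all point the same direction: B = 8.21×10⁻⁵ + 5.23×10⁻⁵ = 1.34×10⁻⁴ T.

B ≈ 134 μT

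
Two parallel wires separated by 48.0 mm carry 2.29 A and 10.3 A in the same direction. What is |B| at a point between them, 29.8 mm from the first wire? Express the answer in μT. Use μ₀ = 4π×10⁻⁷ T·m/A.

B ≈ 97.8 μT

Each long wire gives B = μ₀I/(2πd). Distances are d₁ = 0.0298 m and d₂ = 0.0182 m.
B₁ = 1.54×10⁻⁵ T, B₂ = 1.13×10⁻⁴ T.
Between parallel currents the two contributions point in opposite directions, so they subtract. B = |B₁ − B₂| = |1.54×10⁻⁵ − 1.13×10⁻⁴| = 9.78×10⁻⁵ T.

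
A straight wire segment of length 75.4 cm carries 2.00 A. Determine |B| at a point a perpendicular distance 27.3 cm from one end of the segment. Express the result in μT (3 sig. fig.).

For a finite straight segment, B = (μ₀I/4πd)(sinθ₁ + sinθ₂), where θ₁, θ₂ are the angles from the perpendicular to each end.
The perpendicular foot is at one end, so the two end-offsets along the wire are 0 and L = 0.754 m.
sinθ₁ = 0/√(0²+0.273²) = 0.0000; sinθ₂ = 0.754/√(0.754²+0.273²) = 0.9403.
B = (4π×10⁻⁷ × 2.00) / (4π × 0.273) × (0.0000 + 0.9403) = 6.89×10⁻⁷ T.

B ≈ 0.689 μT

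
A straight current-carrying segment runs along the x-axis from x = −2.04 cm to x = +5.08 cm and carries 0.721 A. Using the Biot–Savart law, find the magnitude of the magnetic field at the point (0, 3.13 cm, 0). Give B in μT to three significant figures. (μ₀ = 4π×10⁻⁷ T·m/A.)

For a finite straight segment, B = (μ₀I/4πd)(sinθ₁ + sinθ₂), where θ₁, θ₂ are the angles from the perpendicular to each end.
The perpendicular distance is d = 0.0313 m; the end-offsets along the wire are a = 0.0204 m and b = 0.0508 m.
sinθ₁ = 0.0204/√(0.0204²+0.0313²) = 0.5460; sinθ₂ = 0.0508/√(0.0508²+0.0313²) = 0.8514.
B = (4π×10⁻⁷ × 0.721) / (4π × 0.0313) × (0.5460 + 0.8514) = 3.22×10⁻⁶ T.

B ≈ 3.22 μT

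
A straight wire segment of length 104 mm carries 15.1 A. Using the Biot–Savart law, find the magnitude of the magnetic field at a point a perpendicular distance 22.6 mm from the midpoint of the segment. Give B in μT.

B ≈ 123 μT

For a finite straight segment, B = (μ₀I/4πd)(sinθ₁ + sinθ₂), where θ₁, θ₂ are the angles from the perpendicular to each end.
The perpendicular from the point meets the wire at its midpoint, so each end is L/2 = 0.052 m away along the wire.
sinθ₁ = 0.052/√(0.052²+0.0226²) = 0.9171; sinθ₂ = 0.052/√(0.052²+0.0226²) = 0.9171.
B = (4π×10⁻⁷ × 15.1) / (4π × 0.0226) × (0.9171 + 0.9171) = 1.23×10⁻⁴ T.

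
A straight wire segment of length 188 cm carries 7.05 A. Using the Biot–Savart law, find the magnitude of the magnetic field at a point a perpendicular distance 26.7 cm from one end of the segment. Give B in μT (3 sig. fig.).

For a finite straight segment, B = (μ₀I/4πd)(sinθ₁ + sinθ₂), where θ₁, θ₂ are the angles from the perpendicular to each end.
The perpendicular foot is at one end, so the two end-offsets along the wire are 0 and L = 1.88 m.
sinθ₁ = 0/√(0²+0.267²) = 0.0000; sinθ₂ = 1.88/√(1.88²+0.267²) = 0.9901.
B = (4π×10⁻⁷ × 7.05) / (4π × 0.267) × (0.0000 + 0.9901) = 2.61×10⁻⁶ T.

B ≈ 2.61 μT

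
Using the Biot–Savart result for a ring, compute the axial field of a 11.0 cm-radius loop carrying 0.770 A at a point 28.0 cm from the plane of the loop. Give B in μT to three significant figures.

B ≈ 0.215 μT

On the axis of a circular loop, B = μ₀IR² / [2(R²+z²)^(3/2)].
R² + z² = (0.11)² + (0.28)² = 0.0905 m², and (R²+z²)^(3/2) = 2.72×10⁻² m³.
B = (4π×10⁻⁷ × 0.770 × 0.0121) / (2 × 2.72×10⁻²) = 2.15×10⁻⁷ T.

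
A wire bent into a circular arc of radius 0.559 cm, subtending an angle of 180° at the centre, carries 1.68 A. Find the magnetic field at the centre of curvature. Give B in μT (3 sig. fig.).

B ≈ 94.4 μT

The Biot–Savart field of a circular arc at its centre is B = μ₀Iφ/(4πR), with φ = 3.142 rad.
B = (4π×10⁻⁷ × 1.68 × 3.142) / (4π × 0.00559) = 9.44×10⁻⁵ T.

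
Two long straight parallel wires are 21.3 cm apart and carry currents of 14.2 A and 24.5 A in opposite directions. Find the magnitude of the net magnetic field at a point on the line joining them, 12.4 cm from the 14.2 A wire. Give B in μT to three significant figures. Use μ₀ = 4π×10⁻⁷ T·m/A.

Each long wire gives B = μ₀I/(2πd). Distances are d₁ = 0.124 m and d₂ = 0.089 m.
B₁ = 2.29×10⁻⁵ T, B₂ = 5.51×10⁻⁵ T.
Between antiparallel currents both contributions point the same way, so they add. B = B₁ + B₂ = 2.29×10⁻⁵ + 5.51×10⁻⁵ = 7.80×10⁻⁵ T.

B ≈ 78.0 μT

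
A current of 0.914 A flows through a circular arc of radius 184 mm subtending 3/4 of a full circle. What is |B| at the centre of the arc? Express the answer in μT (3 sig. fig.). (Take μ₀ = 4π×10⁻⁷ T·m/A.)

B ≈ 2.34 μT

The Biot–Savart field of a circular arc at its centre is B = μ₀Iφ/(4πR), with φ = 4.712 rad.
B = (4π×10⁻⁷ × 0.914 × 4.712) / (4π × 0.184) = 2.34×10⁻⁶ T.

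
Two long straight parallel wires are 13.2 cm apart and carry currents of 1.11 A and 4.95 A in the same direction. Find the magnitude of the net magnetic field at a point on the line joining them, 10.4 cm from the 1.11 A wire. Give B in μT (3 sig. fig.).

B ≈ 33.2 μT

Each long wire gives B = μ₀I/(2πd). Distances are d₁ = 0.104 m and d₂ = 0.028 m.
B₁ = 2.13×10⁻⁶ T, B₂ = 3.54×10⁻⁵ T.
Between parallel currents the two contributions point in opposite directions, so they subtract. B = |B₁ − B₂| = |2.13×10⁻⁶ − 3.54×10⁻⁵| = 3.32×10⁻⁵ T.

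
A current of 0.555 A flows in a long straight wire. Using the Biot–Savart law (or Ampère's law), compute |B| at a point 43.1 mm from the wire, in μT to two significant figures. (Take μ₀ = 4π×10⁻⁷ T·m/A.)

For an infinitely long straight wire, B = μ₀I/(2πd).
B = (4π×10⁻⁷ × 0.555) / (2π × 0.0431) = 2.58×10⁻⁶ T.

B ≈ 2.6 μT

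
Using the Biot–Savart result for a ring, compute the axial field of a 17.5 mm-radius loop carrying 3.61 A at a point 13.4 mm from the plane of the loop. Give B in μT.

On the axis of a circular loop, B = μ₀IR² / [2(R²+z²)^(3/2)].
R² + z² = (0.0175)² + (0.0134)² = 0.0004858 m², and (R²+z²)^(3/2) = 1.07×10⁻⁵ m³.
B = (4π×10⁻⁷ × 3.61 × 0.0003063) / (2 × 1.07×10⁻⁵) = 6.49×10⁻⁵ T.

B ≈ 64.9 μT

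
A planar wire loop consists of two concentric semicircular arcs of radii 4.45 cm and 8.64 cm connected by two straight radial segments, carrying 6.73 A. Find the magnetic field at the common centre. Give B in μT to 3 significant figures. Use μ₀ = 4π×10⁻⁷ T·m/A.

The radial connectors point toward the centre, so dl × r̂ = 0 and they contribute nothing.
Each semicircle gives μ₀I/(4R): inner arc 4.75×10⁻⁵ T, outer arc 2.45×10⁻⁵ T.
The two arcs carry current in opposite angular senses, so their fields oppose: B = |4.75×10⁻⁵ − 2.45×10⁻⁵| = 2.30×10⁻⁵ T.

B ≈ 23.0 μT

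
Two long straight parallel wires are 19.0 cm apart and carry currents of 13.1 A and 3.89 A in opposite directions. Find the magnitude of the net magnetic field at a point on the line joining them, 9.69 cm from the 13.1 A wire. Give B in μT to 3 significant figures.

Each long wire gives B = μ₀I/(2πd). Distances are d₁ = 0.0969 m and d₂ = 0.0931 m.
B₁ = 2.70×10⁻⁵ T, B₂ = 8.36×10⁻⁶ T.
Between antiparallel currents both contributions point the same way, so they add. B = B₁ + B₂ = 2.70×10⁻⁵ + 8.36×10⁻⁶ = 3.54×10⁻⁵ T.

B ≈ 35.4 μT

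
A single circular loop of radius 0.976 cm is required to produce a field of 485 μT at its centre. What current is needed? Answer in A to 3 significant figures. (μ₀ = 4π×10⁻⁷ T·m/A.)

At the centre of a circular loop B = μ₀I/(2R), so I = 2RB/μ₀.
With R = 0.00976 m, I = 2 × 0.00976 × 4.85×10⁻⁴ / (4π×10⁻⁷) = 7.53 A.

I ≈ 7.53 A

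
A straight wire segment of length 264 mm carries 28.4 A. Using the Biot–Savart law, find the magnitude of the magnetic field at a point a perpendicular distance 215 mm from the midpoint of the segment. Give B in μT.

For a finite straight segment, B = (μ₀I/4πd)(sinθ₁ + sinθ₂), where θ₁, θ₂ are the angles from the perpendicular to each end.
The perpendicular from the point meets the wire at its midpoint, so each end is L/2 = 0.132 m away along the wire.
sinθ₁ = 0.132/√(0.132²+0.215²) = 0.5232; sinθ₂ = 0.132/√(0.132²+0.215²) = 0.5232.
B = (4π×10⁻⁷ × 28.4) / (4π × 0.215) × (0.5232 + 0.5232) = 1.38×10⁻⁵ T.

B ≈ 13.8 μT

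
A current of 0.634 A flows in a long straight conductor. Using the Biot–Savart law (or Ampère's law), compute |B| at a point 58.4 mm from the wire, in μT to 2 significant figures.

For an infinitely long straight wire, B = μ₀I/(2πd).
B = (4π×10⁻⁷ × 0.634) / (2π × 0.0584) = 2.17×10⁻⁶ T.

B ≈ 2.2 μT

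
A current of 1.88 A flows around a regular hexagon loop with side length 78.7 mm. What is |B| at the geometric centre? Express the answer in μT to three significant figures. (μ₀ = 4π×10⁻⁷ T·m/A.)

Each side is a finite straight segment at perpendicular distance d = a/(2 tan(π/6)) = 0.06816 m from the centre, with end-angles ±π/6.
One side contributes B₁ = (μ₀I/4πd)·2 sin(π/6) = 2.76×10⁻⁶ T.
All 6 sides add in the same direction: B = 6 × 2.76×10⁻⁶ = 1.66×10⁻⁵ T.

B ≈ 16.6 μT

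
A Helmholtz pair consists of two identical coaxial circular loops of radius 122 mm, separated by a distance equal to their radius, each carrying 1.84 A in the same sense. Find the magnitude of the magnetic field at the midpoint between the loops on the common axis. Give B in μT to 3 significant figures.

B ≈ 13.6 μT

Each loop contributes B = μ₀IR²/[2(R²+z²)^(3/2)] on the axis, with z measured from that loop.
Loop 1 (z = 0.061 m): B₁ = 6.78×10⁻⁶ T. Loop 2 (z = 0.061 m): B₂ = 6.78×10⁻⁶ T.
The fields add: B = B₁ + B₂ = 1.36×10⁻⁵ T.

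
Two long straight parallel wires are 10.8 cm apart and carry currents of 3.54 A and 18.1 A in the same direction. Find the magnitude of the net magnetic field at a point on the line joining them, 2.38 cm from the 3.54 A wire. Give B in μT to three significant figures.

Each long wire gives B = μ₀I/(2πd). Distances are d₁ = 0.0238 m and d₂ = 0.0842 m.
B₁ = 2.97×10⁻⁵ T, B₂ = 4.30×10⁻⁵ T.
Between parallel currents the two contributions point in opposite directions, so they subtract. B = |B₁ − B₂| = |2.97×10⁻⁵ − 4.30×10⁻⁵| = 1.32×10⁻⁵ T.

B ≈ 13.2 μT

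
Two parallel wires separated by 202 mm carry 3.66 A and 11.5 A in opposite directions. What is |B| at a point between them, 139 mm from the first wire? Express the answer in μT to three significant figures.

Each long wire gives B = μ₀I/(2πd). Distances are d₁ = 0.139 m and d₂ = 0.063 m.
B₁ = 5.27×10⁻⁶ T, B₂ = 3.65×10⁻⁵ T.
Between antiparallel currents both contributions point the same way, so they add. B = B₁ + B₂ = 5.27×10⁻⁶ + 3.65×10⁻⁵ = 4.18×10⁻⁵ T.

B ≈ 41.8 μT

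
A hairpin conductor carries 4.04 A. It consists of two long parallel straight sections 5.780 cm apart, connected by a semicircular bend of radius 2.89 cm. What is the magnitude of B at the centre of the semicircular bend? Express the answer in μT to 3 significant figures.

The semicircular arc contributes B_arc = μ₀I·π/(4πR) = μ₀I/(4R) = 4.39×10⁻⁵ T.
Each semi-infinite lead is at perpendicular distance R = 0.0289 m from the centre, with the perpendicular foot at its near end, so it contributes μ₀I/(4πR); both point the same way, together 2.80×10⁻⁵ T.
Arc and leads all point the same direction: B = 4.39×10⁻⁵ + 2.80×10⁻⁵ = 7.19×10⁻⁵ T.

B ≈ 71.9 μT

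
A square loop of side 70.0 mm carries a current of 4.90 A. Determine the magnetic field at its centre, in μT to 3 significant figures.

B ≈ 79.2 μT

Each side is a finite straight segment at perpendicular distance d = a/(2 tan(π/4)) = 0.035 m from the centre, with end-angles ±π/4.
One side contributes B₁ = (μ₀I/4πd)·2 sin(π/4) = 1.98×10⁻⁵ T.
All 4 sides add in the same direction: B = 4 × 1.98×10⁻⁵ = 7.92×10⁻⁵ T.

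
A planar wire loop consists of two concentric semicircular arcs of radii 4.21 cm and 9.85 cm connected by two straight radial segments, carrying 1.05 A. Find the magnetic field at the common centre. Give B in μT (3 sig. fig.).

B ≈ 4.49 μT

The radial connectors point toward the centre, so dl × r̂ = 0 and they contribute nothing.
Each semicircle gives μ₀I/(4R): inner arc 7.84×10⁻⁶ T, outer arc 3.35×10⁻⁶ T.
The two arcs carry current in opposite angular senses, so their fields oppose: B = |7.84×10⁻⁶ − 3.35×10⁻⁶| = 4.49×10⁻⁶ T.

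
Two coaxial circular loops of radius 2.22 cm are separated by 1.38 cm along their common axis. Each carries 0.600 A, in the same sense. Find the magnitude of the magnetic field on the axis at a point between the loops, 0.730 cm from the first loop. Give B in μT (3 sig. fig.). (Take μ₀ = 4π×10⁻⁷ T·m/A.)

Each loop contributes B = μ₀IR²/[2(R²+z²)^(3/2)] on the axis, with z measured from that loop.
Loop 1 (z = 0.0073 m): B₁ = 1.46×10⁻⁵ T. Loop 2 (z = 0.0065 m): B₂ = 1.50×10⁻⁵ T.
The fields add: B = B₁ + B₂ = 2.96×10⁻⁵ T.

B ≈ 29.6 μT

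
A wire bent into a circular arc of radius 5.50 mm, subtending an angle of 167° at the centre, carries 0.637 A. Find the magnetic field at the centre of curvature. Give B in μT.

B ≈ 33.8 μT

The Biot–Savart field of a circular arc at its centre is B = μ₀Iφ/(4πR), with φ = 2.915 rad.
B = (4π×10⁻⁷ × 0.637 × 2.915) / (4π × 0.0055) = 3.38×10⁻⁵ T.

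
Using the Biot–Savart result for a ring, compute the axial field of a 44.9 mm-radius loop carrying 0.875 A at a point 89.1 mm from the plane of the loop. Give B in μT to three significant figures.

B ≈ 1.12 μT

On the axis of a circular loop, B = μ₀IR² / [2(R²+z²)^(3/2)].
R² + z² = (0.0449)² + (0.0891)² = 0.009955 m², and (R²+z²)^(3/2) = 9.93×10⁻⁴ m³.
B = (4π×10⁻⁷ × 0.875 × 0.002016) / (2 × 9.93×10⁻⁴) = 1.12×10⁻⁶ T.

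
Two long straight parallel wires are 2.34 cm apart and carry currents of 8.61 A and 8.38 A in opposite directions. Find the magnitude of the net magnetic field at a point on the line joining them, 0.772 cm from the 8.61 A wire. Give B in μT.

Each long wire gives B = μ₀I/(2πd). Distances are d₁ = 0.00772 m and d₂ = 0.01568 m.
B₁ = 2.23×10⁻⁴ T, B₂ = 1.07×10⁻⁴ T.
Between antiparallel currents both contributions point the same way, so they add. B = B₁ + B₂ = 2.23×10⁻⁴ + 1.07×10⁻⁴ = 3.30×10⁻⁴ T.

B ≈ 330 μT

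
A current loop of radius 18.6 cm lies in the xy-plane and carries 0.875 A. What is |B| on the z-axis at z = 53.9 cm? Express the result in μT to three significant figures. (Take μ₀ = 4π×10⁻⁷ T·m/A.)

B ≈ 0.103 μT

On the axis of a circular loop, B = μ₀IR² / [2(R²+z²)^(3/2)].
R² + z² = (0.186)² + (0.539)² = 0.3251 m², and (R²+z²)^(3/2) = 0.185 m³.
B = (4π×10⁻⁷ × 0.875 × 0.0346) / (2 × 0.185) = 1.03×10⁻⁷ T.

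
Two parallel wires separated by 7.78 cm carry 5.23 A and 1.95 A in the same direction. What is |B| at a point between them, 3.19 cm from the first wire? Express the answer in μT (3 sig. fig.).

Each long wire gives B = μ₀I/(2πd). Distances are d₁ = 0.0319 m and d₂ = 0.0459 m.
B₁ = 3.28×10⁻⁵ T, B₂ = 8.50×10⁻⁶ T.
Between parallel currents the two contributions point in opposite directions, so they subtract. B = |B₁ − B₂| = |3.28×10⁻⁵ − 8.50×10⁻⁶| = 2.43×10⁻⁵ T.

B ≈ 24.3 μT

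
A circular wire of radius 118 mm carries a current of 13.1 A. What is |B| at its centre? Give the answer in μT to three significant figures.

B ≈ 69.8 μT

At the centre of a circular loop the Biot–Savart law gives B = μ₀I/(2R).
B = (4π×10⁻⁷ × 13.1) / (2 × 0.118) = 6.98×10⁻⁵ T.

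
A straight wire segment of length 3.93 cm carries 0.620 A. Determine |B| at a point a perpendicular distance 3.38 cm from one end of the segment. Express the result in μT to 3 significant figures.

For a finite straight segment, B = (μ₀I/4πd)(sinθ₁ + sinθ₂), where θ₁, θ₂ are the angles from the perpendicular to each end.
The perpendicular foot is at one end, so the two end-offsets along the wire are 0 and L = 0.0393 m.
sinθ₁ = 0/√(0²+0.0338²) = 0.0000; sinθ₂ = 0.0393/√(0.0393²+0.0338²) = 0.7582.
B = (4π×10⁻⁷ × 0.620) / (4π × 0.0338) × (0.0000 + 0.7582) = 1.39×10⁻⁶ T.

B ≈ 1.39 μT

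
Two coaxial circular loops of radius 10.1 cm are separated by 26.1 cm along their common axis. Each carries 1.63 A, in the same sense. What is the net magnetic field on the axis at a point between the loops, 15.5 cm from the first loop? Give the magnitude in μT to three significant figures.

B ≈ 4.98 μT

Each loop contributes B = μ₀IR²/[2(R²+z²)^(3/2)] on the axis, with z measured from that loop.
Loop 1 (z = 0.155 m): B₁ = 1.65×10⁻⁶ T. Loop 2 (z = 0.106 m): B₂ = 3.33×10⁻⁶ T.
The fields add: B = B₁ + B₂ = 4.98×10⁻⁶ T.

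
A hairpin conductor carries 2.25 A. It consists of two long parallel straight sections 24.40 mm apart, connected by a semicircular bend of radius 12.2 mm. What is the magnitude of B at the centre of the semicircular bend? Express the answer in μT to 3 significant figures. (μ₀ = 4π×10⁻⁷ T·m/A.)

B ≈ 94.8 μT

The semicircular arc contributes B_arc = μ₀I·π/(4πR) = μ₀I/(4R) = 5.79×10⁻⁵ T.
Each semi-infinite lead is at perpendicular distance R = 0.0122 m from the centre, with the perpendicular foot at its near end, so it contributes μ₀I/(4πR); both point the same way, together 3.69×10⁻⁵ T.
Arc and leads all point the same direction: B = 5.79×10⁻⁵ + 3.69×10⁻⁵ = 9.48×10⁻⁵ T.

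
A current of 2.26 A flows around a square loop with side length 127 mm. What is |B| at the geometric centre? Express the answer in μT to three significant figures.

B ≈ 20.1 μT

Each side is a finite straight segment at perpendicular distance d = a/(2 tan(π/4)) = 0.0635 m from the centre, with end-angles ±π/4.
One side contributes B₁ = (μ₀I/4πd)·2 sin(π/4) = 5.03×10⁻⁶ T.
All 4 sides add in the same direction: B = 4 × 5.03×10⁻⁶ = 2.01×10⁻⁵ T.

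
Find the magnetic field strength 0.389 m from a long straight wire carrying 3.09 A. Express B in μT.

B ≈ 1.59 μT

For an infinitely long straight wire, B = μ₀I/(2πd).
B = (4π×10⁻⁷ × 3.09) / (2π × 0.389) = 1.59×10⁻⁶ T.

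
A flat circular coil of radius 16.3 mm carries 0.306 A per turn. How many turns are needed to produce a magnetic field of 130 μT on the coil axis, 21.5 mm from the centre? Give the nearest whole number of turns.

For an N-turn coil, B = Nμ₀IR²/[2(R²+z²)^(3/2)]. A single turn gives B₁ = 2.60×10⁻⁶ T with R = 0.0163 m, z = 0.0215 m.
N = B/B₁ = 1.30×10⁻⁴ / 2.60×10⁻⁶ = 49.98.

N = 50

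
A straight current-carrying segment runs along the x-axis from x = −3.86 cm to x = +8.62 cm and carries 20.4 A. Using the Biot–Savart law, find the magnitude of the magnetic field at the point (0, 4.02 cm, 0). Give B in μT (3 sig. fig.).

B ≈ 81.1 μT

For a finite straight segment, B = (μ₀I/4πd)(sinθ₁ + sinθ₂), where θ₁, θ₂ are the angles from the perpendicular to each end.
The perpendicular distance is d = 0.0402 m; the end-offsets along the wire are a = 0.0386 m and b = 0.0862 m.
sinθ₁ = 0.0386/√(0.0386²+0.0402²) = 0.6926; sinθ₂ = 0.0862/√(0.0862²+0.0402²) = 0.9063.
B = (4π×10⁻⁷ × 20.4) / (4π × 0.0402) × (0.6926 + 0.9063) = 8.11×10⁻⁵ T.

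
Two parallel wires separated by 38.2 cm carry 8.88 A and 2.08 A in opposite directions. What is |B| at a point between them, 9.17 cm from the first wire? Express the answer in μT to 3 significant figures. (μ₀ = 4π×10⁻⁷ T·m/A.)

B ≈ 20.8 μT

Each long wire gives B = μ₀I/(2πd). Distances are d₁ = 0.0917 m and d₂ = 0.2903 m.
B₁ = 1.94×10⁻⁵ T, B₂ = 1.43×10⁻⁶ T.
Between antiparallel currents both contributions point the same way, so they add. B = B₁ + B₂ = 1.94×10⁻⁵ + 1.43×10⁻⁶ = 2.08×10⁻⁵ T.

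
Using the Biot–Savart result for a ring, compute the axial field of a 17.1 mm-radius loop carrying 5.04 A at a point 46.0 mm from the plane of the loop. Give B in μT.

On the axis of a circular loop, B = μ₀IR² / [2(R²+z²)^(3/2)].
R² + z² = (0.0171)² + (0.046)² = 0.002408 m², and (R²+z²)^(3/2) = 1.18×10⁻⁴ m³.
B = (4π×10⁻⁷ × 5.04 × 0.0002924) / (2 × 1.18×10⁻⁴) = 7.83×10⁻⁶ T.

B ≈ 7.83 μT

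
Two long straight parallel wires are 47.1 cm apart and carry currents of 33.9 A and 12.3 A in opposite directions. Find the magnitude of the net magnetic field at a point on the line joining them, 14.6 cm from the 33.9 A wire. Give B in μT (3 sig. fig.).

Each long wire gives B = μ₀I/(2πd). Distances are d₁ = 0.146 m and d₂ = 0.325 m.
B₁ = 4.64×10⁻⁵ T, B₂ = 7.57×10⁻⁶ T.
Between antiparallel currents both contributions point the same way, so they add. B = B₁ + B₂ = 4.64×10⁻⁵ + 7.57×10⁻⁶ = 5.40×10⁻⁵ T.

B ≈ 54.0 μT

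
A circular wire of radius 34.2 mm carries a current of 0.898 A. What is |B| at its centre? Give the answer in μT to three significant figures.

B ≈ 16.5 μT

At the centre of a circular loop the Biot–Savart law gives B = μ₀I/(2R).
B = (4π×10⁻⁷ × 0.898) / (2 × 0.0342) = 1.65×10⁻⁵ T.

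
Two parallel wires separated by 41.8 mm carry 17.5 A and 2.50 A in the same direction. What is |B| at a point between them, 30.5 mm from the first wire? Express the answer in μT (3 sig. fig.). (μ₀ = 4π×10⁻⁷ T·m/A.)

B ≈ 70.5 μT

Each long wire gives B = μ₀I/(2πd). Distances are d₁ = 0.0305 m and d₂ = 0.0113 m.
B₁ = 1.15×10⁻⁴ T, B₂ = 4.42×10⁻⁵ T.
Between parallel currents the two contributions point in opposite directions, so they subtract. B = |B₁ − B₂| = |1.15×10⁻⁴ − 4.42×10⁻⁵| = 7.05×10⁻⁵ T.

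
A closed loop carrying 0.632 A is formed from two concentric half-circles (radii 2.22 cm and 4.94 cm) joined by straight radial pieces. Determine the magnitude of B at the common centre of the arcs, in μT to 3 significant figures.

B ≈ 4.92 μT

The radial connectors point toward the centre, so dl × r̂ = 0 and they contribute nothing.
Each semicircle gives μ₀I/(4R): inner arc 8.94×10⁻⁶ T, outer arc 4.02×10⁻⁶ T.
The two arcs carry current in opposite angular senses, so their fields oppose: B = |8.94×10⁻⁶ − 4.02×10⁻⁶| = 4.92×10⁻⁶ T.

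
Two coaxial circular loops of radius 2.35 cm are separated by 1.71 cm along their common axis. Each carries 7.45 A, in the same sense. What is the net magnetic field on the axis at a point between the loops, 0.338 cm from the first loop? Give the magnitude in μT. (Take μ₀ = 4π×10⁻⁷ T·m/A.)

B ≈ 321 μT

Each loop contributes B = μ₀IR²/[2(R²+z²)^(3/2)] on the axis, with z measured from that loop.
Loop 1 (z = 0.00338 m): B₁ = 1.93×10⁻⁴ T. Loop 2 (z = 0.01372 m): B₂ = 1.28×10⁻⁴ T.
The fields add: B = B₁ + B₂ = 3.21×10⁻⁴ T.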